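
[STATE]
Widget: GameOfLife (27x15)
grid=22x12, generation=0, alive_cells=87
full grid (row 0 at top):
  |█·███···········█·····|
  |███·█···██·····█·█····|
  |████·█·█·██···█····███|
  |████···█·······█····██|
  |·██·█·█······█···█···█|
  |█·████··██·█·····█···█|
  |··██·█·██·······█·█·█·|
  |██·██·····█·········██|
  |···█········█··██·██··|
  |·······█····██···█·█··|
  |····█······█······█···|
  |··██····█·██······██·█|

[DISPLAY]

Gen: 0                     
█·███···········█·····     
███·█···██·····█·█····     
████·█·█·██···█····███     
████···█·······█····██     
·██·█·█······█···█···█     
█·████··██·█·····█···█     
··██·█·██·······█·█·█·     
██·██·····█·········██     
···█········█··██·██··     
·······█····██···█·█··     
····█······█······█···     
··██····█·██······██·█     
                           
                           


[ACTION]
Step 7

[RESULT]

Gen: 7                     
·············████·····     
·················█····     
············█··█·██·█·     
·············█··██████     
··············█·████·█     
············██·██·····     
···█··█·····████·█····     
···█··█····█·█···█····     
······█·······█···█···     
·····█······██····██·█     
·············███···██·     
·············█···███··     
                           
                           


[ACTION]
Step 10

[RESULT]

Gen: 17                    
······················     
······················     
····················██     
····················██     
······················     
······················     
······················     
······················     
······················     
··················██··     
··················██··     
······················     
                           
                           


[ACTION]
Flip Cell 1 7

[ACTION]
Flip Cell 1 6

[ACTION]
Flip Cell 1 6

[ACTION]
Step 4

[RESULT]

Gen: 21                    
······················     
······················     
····················██     
····················██     
······················     
······················     
······················     
······················     
······················     
··················██··     
··················██··     
······················     
                           
                           


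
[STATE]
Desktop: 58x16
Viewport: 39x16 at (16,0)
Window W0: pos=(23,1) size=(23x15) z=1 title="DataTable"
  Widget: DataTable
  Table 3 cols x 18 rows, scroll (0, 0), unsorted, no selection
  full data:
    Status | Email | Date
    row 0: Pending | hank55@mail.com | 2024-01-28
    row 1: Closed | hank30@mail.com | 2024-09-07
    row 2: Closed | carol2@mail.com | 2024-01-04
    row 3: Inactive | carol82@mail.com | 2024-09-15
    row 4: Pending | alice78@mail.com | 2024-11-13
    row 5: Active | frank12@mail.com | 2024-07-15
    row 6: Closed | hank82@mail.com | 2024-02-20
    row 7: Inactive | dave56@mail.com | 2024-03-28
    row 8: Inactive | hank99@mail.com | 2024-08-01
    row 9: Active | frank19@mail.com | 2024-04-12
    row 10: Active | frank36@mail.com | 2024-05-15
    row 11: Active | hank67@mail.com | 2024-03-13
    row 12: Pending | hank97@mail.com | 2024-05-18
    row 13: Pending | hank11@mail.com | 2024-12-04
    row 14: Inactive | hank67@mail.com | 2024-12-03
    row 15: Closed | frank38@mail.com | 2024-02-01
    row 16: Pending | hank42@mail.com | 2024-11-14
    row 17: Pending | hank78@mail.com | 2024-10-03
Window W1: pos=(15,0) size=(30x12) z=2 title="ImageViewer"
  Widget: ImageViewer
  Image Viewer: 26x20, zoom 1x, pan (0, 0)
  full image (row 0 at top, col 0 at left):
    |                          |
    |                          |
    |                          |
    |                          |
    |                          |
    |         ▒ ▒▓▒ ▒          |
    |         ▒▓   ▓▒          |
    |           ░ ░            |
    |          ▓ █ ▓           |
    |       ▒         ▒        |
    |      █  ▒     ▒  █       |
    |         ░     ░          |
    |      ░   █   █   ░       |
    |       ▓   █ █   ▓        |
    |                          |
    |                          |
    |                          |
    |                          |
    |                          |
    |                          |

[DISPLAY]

━━━━━━━━━━━━━━━━━━━━━━━━━━━━┓          
 ImageViewer                ┃┓         
────────────────────────────┨┃         
                            ┃┨         
                            ┃┃         
                            ┃┃         
                            ┃┃         
                            ┃┃         
         ▒ ▒▓▒ ▒            ┃┃         
         ▒▓   ▓▒            ┃┃         
           ░ ░              ┃┃         
━━━━━━━━━━━━━━━━━━━━━━━━━━━━┛┃         
       ┃Closed  │hank82@mail.┃         
       ┃Inactive│dave56@mail.┃         
       ┃Inactive│hank99@mail.┃         
       ┗━━━━━━━━━━━━━━━━━━━━━┛         


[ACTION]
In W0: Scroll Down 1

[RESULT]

━━━━━━━━━━━━━━━━━━━━━━━━━━━━┓          
 ImageViewer                ┃┓         
────────────────────────────┨┃         
                            ┃┨         
                            ┃┃         
                            ┃┃         
                            ┃┃         
                            ┃┃         
         ▒ ▒▓▒ ▒            ┃┃         
         ▒▓   ▓▒            ┃┃         
           ░ ░              ┃┃         
━━━━━━━━━━━━━━━━━━━━━━━━━━━━┛┃         
       ┃Inactive│dave56@mail.┃         
       ┃Inactive│hank99@mail.┃         
       ┃Active  │frank19@mail┃         
       ┗━━━━━━━━━━━━━━━━━━━━━┛         


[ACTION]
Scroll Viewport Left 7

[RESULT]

      ┏━━━━━━━━━━━━━━━━━━━━━━━━━━━━┓   
      ┃ ImageViewer                ┃┓  
      ┠────────────────────────────┨┃  
      ┃                            ┃┨  
      ┃                            ┃┃  
      ┃                            ┃┃  
      ┃                            ┃┃  
      ┃                            ┃┃  
      ┃         ▒ ▒▓▒ ▒            ┃┃  
      ┃         ▒▓   ▓▒            ┃┃  
      ┃           ░ ░              ┃┃  
      ┗━━━━━━━━━━━━━━━━━━━━━━━━━━━━┛┃  
              ┃Inactive│dave56@mail.┃  
              ┃Inactive│hank99@mail.┃  
              ┃Active  │frank19@mail┃  
              ┗━━━━━━━━━━━━━━━━━━━━━┛  


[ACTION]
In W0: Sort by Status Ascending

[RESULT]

      ┏━━━━━━━━━━━━━━━━━━━━━━━━━━━━┓   
      ┃ ImageViewer                ┃┓  
      ┠────────────────────────────┨┃  
      ┃                            ┃┨  
      ┃                            ┃┃  
      ┃                            ┃┃  
      ┃                            ┃┃  
      ┃                            ┃┃  
      ┃         ▒ ▒▓▒ ▒            ┃┃  
      ┃         ▒▓   ▓▒            ┃┃  
      ┃           ░ ░              ┃┃  
      ┗━━━━━━━━━━━━━━━━━━━━━━━━━━━━┛┃  
              ┃Closed  │frank38@mail┃  
              ┃Inactive│carol82@mail┃  
              ┃Inactive│dave56@mail.┃  
              ┗━━━━━━━━━━━━━━━━━━━━━┛  


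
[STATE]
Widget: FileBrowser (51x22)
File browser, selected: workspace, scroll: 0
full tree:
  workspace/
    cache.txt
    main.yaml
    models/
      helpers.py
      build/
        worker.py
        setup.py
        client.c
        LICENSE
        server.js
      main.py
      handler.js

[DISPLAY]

> [-] workspace/                                   
    cache.txt                                      
    main.yaml                                      
    [+] models/                                    
                                                   
                                                   
                                                   
                                                   
                                                   
                                                   
                                                   
                                                   
                                                   
                                                   
                                                   
                                                   
                                                   
                                                   
                                                   
                                                   
                                                   
                                                   


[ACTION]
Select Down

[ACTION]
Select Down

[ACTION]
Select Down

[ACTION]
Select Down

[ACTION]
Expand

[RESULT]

  [-] workspace/                                   
    cache.txt                                      
    main.yaml                                      
  > [-] models/                                    
      helpers.py                                   
      [+] build/                                   
      main.py                                      
      handler.js                                   
                                                   
                                                   
                                                   
                                                   
                                                   
                                                   
                                                   
                                                   
                                                   
                                                   
                                                   
                                                   
                                                   
                                                   


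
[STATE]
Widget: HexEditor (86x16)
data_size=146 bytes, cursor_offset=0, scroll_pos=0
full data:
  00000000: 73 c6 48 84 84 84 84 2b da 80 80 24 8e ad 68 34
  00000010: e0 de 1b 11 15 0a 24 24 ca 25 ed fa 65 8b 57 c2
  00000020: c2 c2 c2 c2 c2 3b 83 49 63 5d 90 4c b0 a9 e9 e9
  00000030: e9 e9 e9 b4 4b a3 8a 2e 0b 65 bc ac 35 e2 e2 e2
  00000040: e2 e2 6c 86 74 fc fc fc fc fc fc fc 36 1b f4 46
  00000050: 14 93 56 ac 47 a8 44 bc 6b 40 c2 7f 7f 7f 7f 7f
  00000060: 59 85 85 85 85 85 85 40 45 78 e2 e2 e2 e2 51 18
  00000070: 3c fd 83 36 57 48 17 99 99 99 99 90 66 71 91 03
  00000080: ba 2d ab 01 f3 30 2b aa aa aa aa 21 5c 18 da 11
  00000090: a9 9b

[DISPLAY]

00000000  73 c6 48 84 84 84 84 2b  da 80 80 24 8e ad 68 34  |s.H....+...$..h4|        
00000010  e0 de 1b 11 15 0a 24 24  ca 25 ed fa 65 8b 57 c2  |......$$.%..e.W.|        
00000020  c2 c2 c2 c2 c2 3b 83 49  63 5d 90 4c b0 a9 e9 e9  |.....;.Ic].L....|        
00000030  e9 e9 e9 b4 4b a3 8a 2e  0b 65 bc ac 35 e2 e2 e2  |....K....e..5...|        
00000040  e2 e2 6c 86 74 fc fc fc  fc fc fc fc 36 1b f4 46  |..l.t.......6..F|        
00000050  14 93 56 ac 47 a8 44 bc  6b 40 c2 7f 7f 7f 7f 7f  |..V.G.D.k@......|        
00000060  59 85 85 85 85 85 85 40  45 78 e2 e2 e2 e2 51 18  |Y......@Ex....Q.|        
00000070  3c fd 83 36 57 48 17 99  99 99 99 90 66 71 91 03  |<..6WH......fq..|        
00000080  ba 2d ab 01 f3 30 2b aa  aa aa aa 21 5c 18 da 11  |.-...0+....!\...|        
00000090  a9 9b                                             |..              |        
                                                                                      
                                                                                      
                                                                                      
                                                                                      
                                                                                      
                                                                                      


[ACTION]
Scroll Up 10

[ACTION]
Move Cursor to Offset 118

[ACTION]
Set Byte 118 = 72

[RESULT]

00000000  73 c6 48 84 84 84 84 2b  da 80 80 24 8e ad 68 34  |s.H....+...$..h4|        
00000010  e0 de 1b 11 15 0a 24 24  ca 25 ed fa 65 8b 57 c2  |......$$.%..e.W.|        
00000020  c2 c2 c2 c2 c2 3b 83 49  63 5d 90 4c b0 a9 e9 e9  |.....;.Ic].L....|        
00000030  e9 e9 e9 b4 4b a3 8a 2e  0b 65 bc ac 35 e2 e2 e2  |....K....e..5...|        
00000040  e2 e2 6c 86 74 fc fc fc  fc fc fc fc 36 1b f4 46  |..l.t.......6..F|        
00000050  14 93 56 ac 47 a8 44 bc  6b 40 c2 7f 7f 7f 7f 7f  |..V.G.D.k@......|        
00000060  59 85 85 85 85 85 85 40  45 78 e2 e2 e2 e2 51 18  |Y......@Ex....Q.|        
00000070  3c fd 83 36 57 48 72 99  99 99 99 90 66 71 91 03  |<..6WHr.....fq..|        
00000080  ba 2d ab 01 f3 30 2b aa  aa aa aa 21 5c 18 da 11  |.-...0+....!\...|        
00000090  a9 9b                                             |..              |        
                                                                                      
                                                                                      
                                                                                      
                                                                                      
                                                                                      
                                                                                      


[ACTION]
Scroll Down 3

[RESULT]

00000030  e9 e9 e9 b4 4b a3 8a 2e  0b 65 bc ac 35 e2 e2 e2  |....K....e..5...|        
00000040  e2 e2 6c 86 74 fc fc fc  fc fc fc fc 36 1b f4 46  |..l.t.......6..F|        
00000050  14 93 56 ac 47 a8 44 bc  6b 40 c2 7f 7f 7f 7f 7f  |..V.G.D.k@......|        
00000060  59 85 85 85 85 85 85 40  45 78 e2 e2 e2 e2 51 18  |Y......@Ex....Q.|        
00000070  3c fd 83 36 57 48 72 99  99 99 99 90 66 71 91 03  |<..6WHr.....fq..|        
00000080  ba 2d ab 01 f3 30 2b aa  aa aa aa 21 5c 18 da 11  |.-...0+....!\...|        
00000090  a9 9b                                             |..              |        
                                                                                      
                                                                                      
                                                                                      
                                                                                      
                                                                                      
                                                                                      
                                                                                      
                                                                                      
                                                                                      


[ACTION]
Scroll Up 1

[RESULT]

00000020  c2 c2 c2 c2 c2 3b 83 49  63 5d 90 4c b0 a9 e9 e9  |.....;.Ic].L....|        
00000030  e9 e9 e9 b4 4b a3 8a 2e  0b 65 bc ac 35 e2 e2 e2  |....K....e..5...|        
00000040  e2 e2 6c 86 74 fc fc fc  fc fc fc fc 36 1b f4 46  |..l.t.......6..F|        
00000050  14 93 56 ac 47 a8 44 bc  6b 40 c2 7f 7f 7f 7f 7f  |..V.G.D.k@......|        
00000060  59 85 85 85 85 85 85 40  45 78 e2 e2 e2 e2 51 18  |Y......@Ex....Q.|        
00000070  3c fd 83 36 57 48 72 99  99 99 99 90 66 71 91 03  |<..6WHr.....fq..|        
00000080  ba 2d ab 01 f3 30 2b aa  aa aa aa 21 5c 18 da 11  |.-...0+....!\...|        
00000090  a9 9b                                             |..              |        
                                                                                      
                                                                                      
                                                                                      
                                                                                      
                                                                                      
                                                                                      
                                                                                      
                                                                                      


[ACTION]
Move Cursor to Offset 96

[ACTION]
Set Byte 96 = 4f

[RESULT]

00000020  c2 c2 c2 c2 c2 3b 83 49  63 5d 90 4c b0 a9 e9 e9  |.....;.Ic].L....|        
00000030  e9 e9 e9 b4 4b a3 8a 2e  0b 65 bc ac 35 e2 e2 e2  |....K....e..5...|        
00000040  e2 e2 6c 86 74 fc fc fc  fc fc fc fc 36 1b f4 46  |..l.t.......6..F|        
00000050  14 93 56 ac 47 a8 44 bc  6b 40 c2 7f 7f 7f 7f 7f  |..V.G.D.k@......|        
00000060  4F 85 85 85 85 85 85 40  45 78 e2 e2 e2 e2 51 18  |O......@Ex....Q.|        
00000070  3c fd 83 36 57 48 72 99  99 99 99 90 66 71 91 03  |<..6WHr.....fq..|        
00000080  ba 2d ab 01 f3 30 2b aa  aa aa aa 21 5c 18 da 11  |.-...0+....!\...|        
00000090  a9 9b                                             |..              |        
                                                                                      
                                                                                      
                                                                                      
                                                                                      
                                                                                      
                                                                                      
                                                                                      
                                                                                      


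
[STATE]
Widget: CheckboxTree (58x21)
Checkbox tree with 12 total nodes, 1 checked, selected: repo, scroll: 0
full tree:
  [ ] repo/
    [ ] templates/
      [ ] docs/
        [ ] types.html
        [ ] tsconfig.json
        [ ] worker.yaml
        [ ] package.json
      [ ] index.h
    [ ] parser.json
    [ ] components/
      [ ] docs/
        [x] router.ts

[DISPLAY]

>[-] repo/                                                
   [ ] templates/                                         
     [ ] docs/                                            
       [ ] types.html                                     
       [ ] tsconfig.json                                  
       [ ] worker.yaml                                    
       [ ] package.json                                   
     [ ] index.h                                          
   [ ] parser.json                                        
   [x] components/                                        
     [x] docs/                                            
       [x] router.ts                                      
                                                          
                                                          
                                                          
                                                          
                                                          
                                                          
                                                          
                                                          
                                                          


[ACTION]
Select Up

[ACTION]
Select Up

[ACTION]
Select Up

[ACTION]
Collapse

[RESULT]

>[-] repo/                                                
                                                          
                                                          
                                                          
                                                          
                                                          
                                                          
                                                          
                                                          
                                                          
                                                          
                                                          
                                                          
                                                          
                                                          
                                                          
                                                          
                                                          
                                                          
                                                          
                                                          


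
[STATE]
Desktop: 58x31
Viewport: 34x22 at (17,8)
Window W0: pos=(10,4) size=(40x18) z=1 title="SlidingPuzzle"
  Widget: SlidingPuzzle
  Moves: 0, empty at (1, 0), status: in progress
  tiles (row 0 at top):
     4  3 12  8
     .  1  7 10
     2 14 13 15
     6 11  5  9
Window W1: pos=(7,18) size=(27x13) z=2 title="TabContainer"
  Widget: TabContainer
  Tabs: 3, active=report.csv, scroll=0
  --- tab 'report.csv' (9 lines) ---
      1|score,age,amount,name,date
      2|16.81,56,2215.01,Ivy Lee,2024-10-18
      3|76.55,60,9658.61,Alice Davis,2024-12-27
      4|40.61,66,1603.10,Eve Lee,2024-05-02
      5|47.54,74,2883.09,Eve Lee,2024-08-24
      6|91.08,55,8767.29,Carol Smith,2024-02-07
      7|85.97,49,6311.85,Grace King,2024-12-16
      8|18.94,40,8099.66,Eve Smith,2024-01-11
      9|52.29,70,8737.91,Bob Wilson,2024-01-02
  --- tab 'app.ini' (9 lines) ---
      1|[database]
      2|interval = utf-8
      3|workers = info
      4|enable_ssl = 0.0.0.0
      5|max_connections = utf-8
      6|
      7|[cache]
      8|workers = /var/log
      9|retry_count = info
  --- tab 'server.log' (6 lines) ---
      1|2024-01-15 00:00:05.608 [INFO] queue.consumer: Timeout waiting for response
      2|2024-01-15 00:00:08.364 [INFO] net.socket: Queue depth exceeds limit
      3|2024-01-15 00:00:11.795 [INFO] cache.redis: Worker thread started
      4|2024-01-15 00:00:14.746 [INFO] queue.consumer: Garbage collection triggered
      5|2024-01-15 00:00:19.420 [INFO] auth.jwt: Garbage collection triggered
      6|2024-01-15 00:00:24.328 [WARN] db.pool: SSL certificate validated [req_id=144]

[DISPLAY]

  3 │ 12 │  8 │                 ┃ 
────┼────┼────┤                 ┃ 
  1 │  7 │ 10 │                 ┃ 
────┼────┼────┤                 ┃ 
 14 │ 13 │ 15 │                 ┃ 
────┼────┼────┤                 ┃ 
 11 │  5 │  9 │                 ┃ 
────┴────┴────┘                 ┃ 
 0                              ┃ 
                                ┃ 
━━━━━━━━━━━━━━━━┓               ┃ 
iner            ┃               ┃ 
────────────────┨               ┃ 
sv]│ app.ini │ s┃━━━━━━━━━━━━━━━┛ 
────────────────┃                 
,amount,name,dat┃                 
2215.01,Ivy Lee,┃                 
9658.61,Alice Da┃                 
1603.10,Eve Lee,┃                 
2883.09,Eve Lee,┃                 
8767.29,Carol Sm┃                 
6311.85,Grace Ki┃                 


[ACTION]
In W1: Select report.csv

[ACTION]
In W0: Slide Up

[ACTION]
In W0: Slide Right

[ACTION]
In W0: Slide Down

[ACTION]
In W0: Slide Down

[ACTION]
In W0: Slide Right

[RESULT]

  3 │ 12 │  8 │                 ┃ 
────┼────┼────┤                 ┃ 
  1 │  7 │ 10 │                 ┃ 
────┼────┼────┤                 ┃ 
 14 │ 13 │ 15 │                 ┃ 
────┼────┼────┤                 ┃ 
 11 │  5 │  9 │                 ┃ 
────┴────┴────┘                 ┃ 
 3                              ┃ 
                                ┃ 
━━━━━━━━━━━━━━━━┓               ┃ 
iner            ┃               ┃ 
────────────────┨               ┃ 
sv]│ app.ini │ s┃━━━━━━━━━━━━━━━┛ 
────────────────┃                 
,amount,name,dat┃                 
2215.01,Ivy Lee,┃                 
9658.61,Alice Da┃                 
1603.10,Eve Lee,┃                 
2883.09,Eve Lee,┃                 
8767.29,Carol Sm┃                 
6311.85,Grace Ki┃                 


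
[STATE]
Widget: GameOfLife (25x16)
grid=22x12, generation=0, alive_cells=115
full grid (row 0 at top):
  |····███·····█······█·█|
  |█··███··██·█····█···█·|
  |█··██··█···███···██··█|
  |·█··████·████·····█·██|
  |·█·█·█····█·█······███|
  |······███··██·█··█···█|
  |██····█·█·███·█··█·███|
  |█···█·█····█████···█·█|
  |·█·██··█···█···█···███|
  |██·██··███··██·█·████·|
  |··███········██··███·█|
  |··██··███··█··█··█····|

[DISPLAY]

Gen: 0                   
····███·····█······█·█   
█··███··██·█····█···█·   
█··██··█···███···██··█   
·█··████·████·····█·██   
·█·█·█····█·█······███   
······███··██·█··█···█   
██····█·█·███·█··█·███   
█···█·█····█████···█·█   
·█·██··█···█···█···███   
██·██··███··██·█·████·   
··███········██··███·█   
··██··███··█··█··█····   
                         
                         
                         


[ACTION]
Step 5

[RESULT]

Gen: 5                   
·····██·█···········██   
·██·····█·█········███   
·██··███·········███··   
·····██·███···········   
···███··██······█·····   
·████·███·█····█···██·   
····██··█·███··██···█·   
█·█···█·█·█··██··█····   
·█····███······█······   
·····█··█·█··█·███····   
····█·██··█····█······   
·····█·····███········   
                         
                         
                         


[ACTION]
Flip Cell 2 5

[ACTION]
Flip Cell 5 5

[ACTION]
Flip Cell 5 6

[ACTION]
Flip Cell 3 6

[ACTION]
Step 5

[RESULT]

Gen: 10                  
·········███··········   
·····█··█··█·······█·█   
····█····██········█·█   
·····█···█······█···█·   
···█·····██····███····   
········███···█···█···   
·····██·██████··██····   
············██··█·····   
···██·█·██···█·███····   
···██·██·█····██······   
···██··██··█··█·······   
·····██····█··█·······   
                         
                         
                         


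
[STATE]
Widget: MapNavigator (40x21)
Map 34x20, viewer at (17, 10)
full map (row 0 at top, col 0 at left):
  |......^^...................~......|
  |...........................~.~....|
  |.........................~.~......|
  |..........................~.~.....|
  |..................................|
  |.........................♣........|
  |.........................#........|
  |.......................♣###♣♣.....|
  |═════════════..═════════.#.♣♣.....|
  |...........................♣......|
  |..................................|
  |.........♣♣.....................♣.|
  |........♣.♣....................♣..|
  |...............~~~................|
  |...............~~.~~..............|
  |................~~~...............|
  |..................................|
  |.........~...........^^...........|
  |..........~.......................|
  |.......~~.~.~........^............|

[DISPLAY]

   ......^^...................~......   
   ...........................~.~....   
   .........................~.~......   
   ..........................~.~.....   
   ..................................   
   .........................♣........   
   .........................#........   
   .......................♣###♣♣.....   
   ═════════════..═════════.#.♣♣.....   
   ...........................♣......   
   .................@................   
   .........♣♣.....................♣.   
   ........♣.♣....................♣..   
   ...............~~~................   
   ...............~~.~~..............   
   ................~~~...............   
   ..................................   
   .........~...........^^...........   
   ..........~.......................   
   .......~~.~.~........^............   
                                        


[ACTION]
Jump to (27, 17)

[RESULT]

................♣###♣♣.....             
══════..═════════.#.♣♣.....             
....................♣......             
...........................             
..♣♣.....................♣.             
.♣.♣....................♣..             
........~~~................             
........~~.~~..............             
.........~~~...............             
...........................             
..~...........^^....@......             
...~.......................             
~~.~.~........^............             
                                        
                                        
                                        
                                        
                                        
                                        
                                        
                                        


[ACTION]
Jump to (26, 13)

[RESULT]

....................~.~.....            
............................            
...................♣........            
...................#........            
.................♣###♣♣.....            
═══════..═════════.#.♣♣.....            
.....................♣......            
............................            
...♣♣.....................♣.            
..♣.♣....................♣..            
.........~~~........@.......            
.........~~.~~..............            
..........~~~...............            
............................            
...~...........^^...........            
....~.......................            
.~~.~.~........^............            
                                        
                                        
                                        
                                        


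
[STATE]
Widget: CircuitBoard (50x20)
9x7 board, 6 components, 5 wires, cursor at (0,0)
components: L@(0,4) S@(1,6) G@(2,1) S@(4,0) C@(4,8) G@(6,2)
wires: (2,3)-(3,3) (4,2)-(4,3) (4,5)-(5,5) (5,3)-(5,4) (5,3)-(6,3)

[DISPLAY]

   0 1 2 3 4 5 6 7 8                              
0  [.]              L                             
                                                  
1                           S                     
                                                  
2       G       ·                                 
                │                                 
3               ·                                 
                                                  
4   S       · ─ ·       ·           C             
                        │                         
5               · ─ ·   ·                         
                │                                 
6           G   ·                                 
Cursor: (0,0)                                     
                                                  
                                                  
                                                  
                                                  
                                                  


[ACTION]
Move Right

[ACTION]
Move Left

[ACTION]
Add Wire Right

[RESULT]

   0 1 2 3 4 5 6 7 8                              
0  [.]─ ·           L                             
                                                  
1                           S                     
                                                  
2       G       ·                                 
                │                                 
3               ·                                 
                                                  
4   S       · ─ ·       ·           C             
                        │                         
5               · ─ ·   ·                         
                │                                 
6           G   ·                                 
Cursor: (0,0)                                     
                                                  
                                                  
                                                  
                                                  
                                                  


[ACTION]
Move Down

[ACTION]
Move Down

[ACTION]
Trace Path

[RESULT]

   0 1 2 3 4 5 6 7 8                              
0   · ─ ·           L                             
                                                  
1                           S                     
                                                  
2  [.]  G       ·                                 
                │                                 
3               ·                                 
                                                  
4   S       · ─ ·       ·           C             
                        │                         
5               · ─ ·   ·                         
                │                                 
6           G   ·                                 
Cursor: (2,0)  Trace: No connections              
                                                  
                                                  
                                                  
                                                  
                                                  


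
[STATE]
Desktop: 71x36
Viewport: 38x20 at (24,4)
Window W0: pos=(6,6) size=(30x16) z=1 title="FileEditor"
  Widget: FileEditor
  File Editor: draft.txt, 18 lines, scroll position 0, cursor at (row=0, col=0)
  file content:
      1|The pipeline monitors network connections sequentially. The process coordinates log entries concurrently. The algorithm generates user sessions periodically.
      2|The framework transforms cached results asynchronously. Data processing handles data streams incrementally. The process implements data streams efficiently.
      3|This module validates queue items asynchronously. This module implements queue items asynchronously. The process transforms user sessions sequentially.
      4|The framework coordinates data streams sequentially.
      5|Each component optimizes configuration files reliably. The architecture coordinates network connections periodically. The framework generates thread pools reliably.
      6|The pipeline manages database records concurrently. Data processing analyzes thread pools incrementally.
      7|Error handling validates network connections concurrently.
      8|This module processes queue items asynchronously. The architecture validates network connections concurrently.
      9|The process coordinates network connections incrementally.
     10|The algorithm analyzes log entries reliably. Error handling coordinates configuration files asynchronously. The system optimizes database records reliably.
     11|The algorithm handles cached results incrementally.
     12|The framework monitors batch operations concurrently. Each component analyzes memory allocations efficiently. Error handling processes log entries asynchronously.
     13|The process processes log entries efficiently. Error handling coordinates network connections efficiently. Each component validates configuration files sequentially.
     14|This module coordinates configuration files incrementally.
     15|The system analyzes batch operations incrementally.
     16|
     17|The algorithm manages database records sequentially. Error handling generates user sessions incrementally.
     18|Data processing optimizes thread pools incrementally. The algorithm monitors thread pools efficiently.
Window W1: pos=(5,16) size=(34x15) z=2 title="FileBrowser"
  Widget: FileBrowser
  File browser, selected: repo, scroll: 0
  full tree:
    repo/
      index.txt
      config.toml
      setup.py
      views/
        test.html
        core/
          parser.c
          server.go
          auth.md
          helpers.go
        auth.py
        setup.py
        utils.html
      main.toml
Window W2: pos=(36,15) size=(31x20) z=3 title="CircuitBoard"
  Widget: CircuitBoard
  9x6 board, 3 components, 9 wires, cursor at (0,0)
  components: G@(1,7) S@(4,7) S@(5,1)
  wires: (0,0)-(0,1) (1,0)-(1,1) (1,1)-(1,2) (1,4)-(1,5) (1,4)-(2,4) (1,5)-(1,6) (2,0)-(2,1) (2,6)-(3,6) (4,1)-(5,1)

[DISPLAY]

                                      
                                      
━━━━━━━━━━━┓                          
           ┃                          
───────────┨                          
tors netwo▲┃                          
nsforms ca█┃                          
ates queue░┃                          
rdinates d░┃                          
timizes co░┃                          
ges databa░┃                          
lidates ne░┃┏━━━━━━━━━━━━━━━━━━━━━━━━━
━━━━━━━━━━━━┃ CircuitBoard            
            ┠─────────────────────────
────────────┃   0 1 2 3 4 5 6 7 8     
            ┃0  [.]─ ·                
            ┃                         
            ┃1   · ─ · ─ ·       · ─ ·
            ┃                    │    
            ┃2   · ─ ·           ·    


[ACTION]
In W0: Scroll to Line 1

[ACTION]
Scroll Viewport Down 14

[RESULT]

━━━━━━━━━━━━┃ CircuitBoard            
            ┠─────────────────────────
────────────┃   0 1 2 3 4 5 6 7 8     
            ┃0  [.]─ ·                
            ┃                         
            ┃1   · ─ · ─ ·       · ─ ·
            ┃                    │    
            ┃2   · ─ ·           ·    
            ┃                         
            ┃3                        
            ┃                         
            ┃4       ·                
            ┃        │                
            ┃5       S                
━━━━━━━━━━━━┃Cursor: (0,0)            
            ┃                         
            ┃                         
            ┃                         
            ┗━━━━━━━━━━━━━━━━━━━━━━━━━
                                      


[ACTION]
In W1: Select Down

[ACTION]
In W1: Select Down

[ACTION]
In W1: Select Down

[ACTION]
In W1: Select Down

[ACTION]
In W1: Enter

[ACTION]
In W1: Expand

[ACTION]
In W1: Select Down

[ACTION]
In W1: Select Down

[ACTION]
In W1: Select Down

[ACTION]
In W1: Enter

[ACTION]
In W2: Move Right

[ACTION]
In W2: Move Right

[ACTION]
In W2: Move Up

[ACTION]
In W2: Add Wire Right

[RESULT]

━━━━━━━━━━━━┃ CircuitBoard            
            ┠─────────────────────────
────────────┃   0 1 2 3 4 5 6 7 8     
            ┃0   · ─ ·  [.]─ ·        
            ┃                         
            ┃1   · ─ · ─ ·       · ─ ·
            ┃                    │    
            ┃2   · ─ ·           ·    
            ┃                         
            ┃3                        
            ┃                         
            ┃4       ·                
            ┃        │                
            ┃5       S                
━━━━━━━━━━━━┃Cursor: (0,2)            
            ┃                         
            ┃                         
            ┃                         
            ┗━━━━━━━━━━━━━━━━━━━━━━━━━
                                      
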